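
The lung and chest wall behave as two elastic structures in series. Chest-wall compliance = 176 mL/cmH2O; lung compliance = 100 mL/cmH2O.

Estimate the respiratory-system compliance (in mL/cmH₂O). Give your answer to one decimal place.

63.8

Lung and chest wall are elastances in series: 1/Crs = 1/CL + 1/Ccw.
1/Crs = 1/100 + 1/176 = 0.01568.
Crs = 63.776 mL/cmH2O.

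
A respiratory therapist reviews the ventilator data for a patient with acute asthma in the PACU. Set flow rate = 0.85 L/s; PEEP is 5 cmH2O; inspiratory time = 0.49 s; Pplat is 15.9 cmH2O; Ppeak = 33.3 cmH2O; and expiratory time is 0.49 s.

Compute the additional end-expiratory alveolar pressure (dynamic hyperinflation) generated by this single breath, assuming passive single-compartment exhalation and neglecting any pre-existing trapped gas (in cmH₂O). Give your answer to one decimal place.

5.8

Vt = flow × Ti = 0.85 L/s × 0.49 s × 1000 mL/L = 416.5 mL.
R = (PIP − Pplat)/V̇ = (33.3 − 15.9) / 0.85 = 17.4/0.85 = 20.471 cmH2O·s/L.
C = Vt/(Pplat − PEEP) = 416.5 / (15.9 − 5) = 416.5/10.9 = 38.211 mL/cmH2O.
τ = R × C = 20.471 × 0.03821 L/cmH2O = 0.7822 s.
Fraction remaining = e^(−Te/τ) = e^(−0.49/0.7822) = 0.5345; trapped volume = 416.5 × 0.5345 = 222.62 mL.
Additional alveolar pressure from trapping ≈ V_trapped / C = 222.62 / 38.211 = 5.826 cmH2O.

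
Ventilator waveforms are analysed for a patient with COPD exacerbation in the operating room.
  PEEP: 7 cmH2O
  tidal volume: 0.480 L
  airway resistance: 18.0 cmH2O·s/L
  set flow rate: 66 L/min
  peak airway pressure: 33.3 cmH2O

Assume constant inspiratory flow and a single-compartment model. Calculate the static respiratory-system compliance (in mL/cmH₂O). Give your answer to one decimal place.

Flow: 66 L/min ÷ 60 = 1.1 L/s.
Equation of motion (constant flow): PIP = Vt/C + R·V̇ + PEEP.
Vt/C = PIP − R·V̇ − PEEP = 33.3 − 18.0×1.1 − 7 = 33.3 − 19.8 − 7 = 6.5 cmH2O.
C = Vt / 6.5 = 480 / 6.5 = 73.846 mL/cmH2O.

73.8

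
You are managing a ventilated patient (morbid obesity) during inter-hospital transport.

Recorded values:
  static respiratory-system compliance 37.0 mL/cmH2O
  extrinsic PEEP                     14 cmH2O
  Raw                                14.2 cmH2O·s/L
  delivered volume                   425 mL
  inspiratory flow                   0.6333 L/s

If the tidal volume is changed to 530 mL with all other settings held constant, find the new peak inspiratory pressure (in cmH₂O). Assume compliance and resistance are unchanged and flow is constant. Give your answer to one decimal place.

PIP = Vt/C + R·V̇ + PEEP (constant-flow equation of motion).
Only the elastic term changes: ΔPIP = ΔVt / C = (530 − 425) / 37.0 = 2.838 cmH2O.
Original PIP = 425/37.0 + 14.2×0.6333 + 14 = 34.479 cmH2O; new PIP = 34.479 + (2.838) = 37.317 cmH2O.

37.3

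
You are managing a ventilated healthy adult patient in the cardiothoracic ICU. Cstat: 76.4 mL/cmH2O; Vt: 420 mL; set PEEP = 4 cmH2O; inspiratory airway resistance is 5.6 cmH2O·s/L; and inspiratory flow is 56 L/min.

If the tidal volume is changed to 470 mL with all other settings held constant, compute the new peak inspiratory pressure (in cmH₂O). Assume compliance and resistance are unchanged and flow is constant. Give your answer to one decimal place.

15.4

Flow: 56 L/min ÷ 60 = 0.9333 L/s.
PIP = Vt/C + R·V̇ + PEEP (constant-flow equation of motion).
Only the elastic term changes: ΔPIP = ΔVt / C = (470 − 420) / 76.4 = 0.6545 cmH2O.
Original PIP = 420/76.4 + 5.6×0.9333 + 4 = 14.724 cmH2O; new PIP = 14.724 + (0.6545) = 15.379 cmH2O.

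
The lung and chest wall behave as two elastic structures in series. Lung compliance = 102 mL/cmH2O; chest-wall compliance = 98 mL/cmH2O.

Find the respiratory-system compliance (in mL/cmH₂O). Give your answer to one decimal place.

50.0

Lung and chest wall are elastances in series: 1/Crs = 1/CL + 1/Ccw.
1/Crs = 1/102 + 1/98 = 0.02001.
Crs = 49.975 mL/cmH2O.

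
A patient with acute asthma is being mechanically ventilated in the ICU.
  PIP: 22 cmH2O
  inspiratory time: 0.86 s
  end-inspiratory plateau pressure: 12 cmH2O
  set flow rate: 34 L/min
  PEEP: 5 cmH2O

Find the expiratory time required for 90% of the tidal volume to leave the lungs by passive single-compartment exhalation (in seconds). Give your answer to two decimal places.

2.83

Flow: 34 L/min ÷ 60 = 0.5667 L/s.
Vt = flow × Ti = 0.5667 L/s × 0.86 s × 1000 mL/L = 487.36 mL.
R = (PIP − Pplat)/V̇ = (22 − 12) / 0.5667 = 10.0/0.5667 = 17.646 cmH2O·s/L.
C = Vt/(Pplat − PEEP) = 487.36 / (12 − 5) = 487.36/7.0 = 69.623 mL/cmH2O.
τ = R × C = 17.646 × 0.06962 L/cmH2O = 1.229 s.
t = −τ·ln(1 − 0.90) = −1.229·ln(0.1) = 2.83 s.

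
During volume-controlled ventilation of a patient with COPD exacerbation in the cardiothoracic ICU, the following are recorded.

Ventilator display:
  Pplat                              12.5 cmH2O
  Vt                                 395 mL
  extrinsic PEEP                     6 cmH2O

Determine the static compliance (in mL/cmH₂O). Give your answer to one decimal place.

Cstat = Vt / (Pplat − PEEP) = 395 / (12.5 − 6) = 395 / 6.5 = 60.769 mL/cmH2O.

60.8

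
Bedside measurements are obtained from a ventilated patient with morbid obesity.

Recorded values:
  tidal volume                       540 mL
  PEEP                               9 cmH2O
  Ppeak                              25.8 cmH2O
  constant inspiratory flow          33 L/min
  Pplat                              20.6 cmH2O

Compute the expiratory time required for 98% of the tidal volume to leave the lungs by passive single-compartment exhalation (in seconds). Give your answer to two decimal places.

1.72

Flow: 33 L/min ÷ 60 = 0.55 L/s.
R = (PIP − Pplat)/V̇ = (25.8 − 20.6) / 0.55 = 5.2/0.55 = 9.455 cmH2O·s/L.
C = Vt/(Pplat − PEEP) = 540.0 / (20.6 − 9) = 540.0/11.6 = 46.552 mL/cmH2O.
τ = R × C = 9.455 × 0.04655 L/cmH2O = 0.4401 s.
t = −τ·ln(1 − 0.98) = −0.4401·ln(0.02) = 1.722 s.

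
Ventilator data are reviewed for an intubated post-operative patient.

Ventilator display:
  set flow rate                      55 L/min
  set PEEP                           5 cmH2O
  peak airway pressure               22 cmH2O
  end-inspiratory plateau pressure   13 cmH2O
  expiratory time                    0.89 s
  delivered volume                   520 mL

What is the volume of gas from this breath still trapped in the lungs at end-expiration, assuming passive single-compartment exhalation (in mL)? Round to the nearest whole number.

Flow: 55 L/min ÷ 60 = 0.9167 L/s.
R = (PIP − Pplat)/V̇ = (22 − 13) / 0.9167 = 9.0/0.9167 = 9.818 cmH2O·s/L.
C = Vt/(Pplat − PEEP) = 520.0 / (13 − 5) = 520.0/8.0 = 65.0 mL/cmH2O.
τ = R × C = 9.818 × 0.065 L/cmH2O = 0.6382 s.
Fraction remaining = e^(−Te/τ) = e^(−0.89/0.6382) = 0.2479.
Trapped volume = 520.0 × 0.2479 = 128.91 mL.

129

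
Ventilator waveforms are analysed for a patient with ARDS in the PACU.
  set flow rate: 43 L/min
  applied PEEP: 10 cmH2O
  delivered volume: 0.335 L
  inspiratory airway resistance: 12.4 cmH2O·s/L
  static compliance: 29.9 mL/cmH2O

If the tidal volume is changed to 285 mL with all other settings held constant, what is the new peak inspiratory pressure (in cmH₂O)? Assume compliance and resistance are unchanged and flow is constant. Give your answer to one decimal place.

Flow: 43 L/min ÷ 60 = 0.7167 L/s.
PIP = Vt/C + R·V̇ + PEEP (constant-flow equation of motion).
Only the elastic term changes: ΔPIP = ΔVt / C = (285 − 335) / 29.9 = -1.672 cmH2O.
Original PIP = 335/29.9 + 12.4×0.7167 + 10 = 30.091 cmH2O; new PIP = 30.091 + (-1.672) = 28.419 cmH2O.

28.4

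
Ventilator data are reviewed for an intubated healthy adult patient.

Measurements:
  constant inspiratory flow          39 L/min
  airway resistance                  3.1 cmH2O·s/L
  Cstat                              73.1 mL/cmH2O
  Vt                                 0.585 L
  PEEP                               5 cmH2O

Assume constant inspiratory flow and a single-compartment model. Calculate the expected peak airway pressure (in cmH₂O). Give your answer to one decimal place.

Flow: 39 L/min ÷ 60 = 0.65 L/s.
Equation of motion (constant flow): PIP = Vt/C + R·V̇ + PEEP.
PIP = 585/73.1 + 3.1×0.65 + 5 = 8.003 + 2.015 + 5 = 15.018 cmH2O.

15.0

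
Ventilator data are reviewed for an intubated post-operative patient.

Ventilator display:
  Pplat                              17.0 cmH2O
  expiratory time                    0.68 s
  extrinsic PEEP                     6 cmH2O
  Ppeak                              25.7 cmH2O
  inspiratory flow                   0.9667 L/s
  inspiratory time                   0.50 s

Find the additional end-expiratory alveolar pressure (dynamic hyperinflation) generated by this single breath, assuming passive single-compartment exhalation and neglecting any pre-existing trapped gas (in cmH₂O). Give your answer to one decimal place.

Vt = flow × Ti = 0.9667 L/s × 0.50 s × 1000 mL/L = 483.35 mL.
R = (PIP − Pplat)/V̇ = (25.7 − 17.0) / 0.9667 = 8.7/0.9667 = 9.0 cmH2O·s/L.
C = Vt/(Pplat − PEEP) = 483.35 / (17.0 − 6) = 483.35/11.0 = 43.941 mL/cmH2O.
τ = R × C = 9.0 × 0.04394 L/cmH2O = 0.3955 s.
Fraction remaining = e^(−Te/τ) = e^(−0.68/0.3955) = 0.1792; trapped volume = 483.35 × 0.1792 = 86.616 mL.
Additional alveolar pressure from trapping ≈ V_trapped / C = 86.616 / 43.941 = 1.971 cmH2O.

2.0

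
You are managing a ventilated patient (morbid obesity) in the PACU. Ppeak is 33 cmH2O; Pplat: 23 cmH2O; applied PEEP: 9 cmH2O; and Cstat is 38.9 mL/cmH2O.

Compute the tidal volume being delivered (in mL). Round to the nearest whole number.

Vt = Cstat × (Pplat − PEEP) = 38.9 × (23 − 9) = 38.9 × 14.0 = 544.6 mL.

545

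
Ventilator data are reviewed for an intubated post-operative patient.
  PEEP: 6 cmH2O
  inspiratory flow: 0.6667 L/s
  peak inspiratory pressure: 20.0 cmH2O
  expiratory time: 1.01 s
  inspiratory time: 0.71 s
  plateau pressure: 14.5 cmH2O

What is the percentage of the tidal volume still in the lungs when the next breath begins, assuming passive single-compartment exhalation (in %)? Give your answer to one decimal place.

Vt = flow × Ti = 0.6667 L/s × 0.71 s × 1000 mL/L = 473.36 mL.
R = (PIP − Pplat)/V̇ = (20.0 − 14.5) / 0.6667 = 5.5/0.6667 = 8.25 cmH2O·s/L.
C = Vt/(Pplat − PEEP) = 473.36 / (14.5 − 6) = 473.36/8.5 = 55.689 mL/cmH2O.
τ = R × C = 8.25 × 0.05569 L/cmH2O = 0.4594 s.
Fraction remaining at end-expiration = e^(−Te/τ) = e^(−1.01/0.4594) = 0.111 → 11.1%.

11.1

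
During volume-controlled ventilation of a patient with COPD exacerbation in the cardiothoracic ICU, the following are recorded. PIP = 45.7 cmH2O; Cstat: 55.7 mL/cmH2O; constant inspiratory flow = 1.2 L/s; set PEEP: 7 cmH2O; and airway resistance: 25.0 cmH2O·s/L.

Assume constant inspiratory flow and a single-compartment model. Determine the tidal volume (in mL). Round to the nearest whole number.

485

Equation of motion (constant flow): PIP = Vt/C + R·V̇ + PEEP.
Vt/C = PIP − R·V̇ − PEEP = 45.7 − 30.0 − 7 = 8.7 cmH2O.
Vt = C × 8.7 = 55.7 × 8.7 = 484.59 mL.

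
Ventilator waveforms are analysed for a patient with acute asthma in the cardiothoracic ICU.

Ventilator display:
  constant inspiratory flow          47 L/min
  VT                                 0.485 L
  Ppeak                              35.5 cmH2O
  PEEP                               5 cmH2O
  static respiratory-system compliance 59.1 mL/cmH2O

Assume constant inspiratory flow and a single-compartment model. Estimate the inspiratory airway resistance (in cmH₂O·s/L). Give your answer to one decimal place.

28.5

Flow: 47 L/min ÷ 60 = 0.7833 L/s.
Equation of motion (constant flow): PIP = Vt/C + R·V̇ + PEEP.
R·V̇ = PIP − Vt/C − PEEP = 35.5 − 485/59.1 − 5 = 35.5 − 8.206 − 5 = 22.294 cmH2O.
R = 22.294 / 0.7833 = 28.462 cmH2O·s/L.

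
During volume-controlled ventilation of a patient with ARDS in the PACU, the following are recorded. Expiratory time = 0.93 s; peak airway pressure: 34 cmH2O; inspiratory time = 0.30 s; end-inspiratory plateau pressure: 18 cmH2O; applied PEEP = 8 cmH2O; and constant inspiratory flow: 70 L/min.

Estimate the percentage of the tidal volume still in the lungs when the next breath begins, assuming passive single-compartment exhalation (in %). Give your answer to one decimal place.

14.4

Flow: 70 L/min ÷ 60 = 1.1667 L/s.
Vt = flow × Ti = 1.1667 L/s × 0.30 s × 1000 mL/L = 350.01 mL.
R = (PIP − Pplat)/V̇ = (34 − 18) / 1.1667 = 16.0/1.1667 = 13.714 cmH2O·s/L.
C = Vt/(Pplat − PEEP) = 350.01 / (18 − 8) = 350.01/10.0 = 35.001 mL/cmH2O.
τ = R × C = 13.714 × 0.035 L/cmH2O = 0.48 s.
Fraction remaining at end-expiration = e^(−Te/τ) = e^(−0.93/0.48) = 0.1441 → 14.41%.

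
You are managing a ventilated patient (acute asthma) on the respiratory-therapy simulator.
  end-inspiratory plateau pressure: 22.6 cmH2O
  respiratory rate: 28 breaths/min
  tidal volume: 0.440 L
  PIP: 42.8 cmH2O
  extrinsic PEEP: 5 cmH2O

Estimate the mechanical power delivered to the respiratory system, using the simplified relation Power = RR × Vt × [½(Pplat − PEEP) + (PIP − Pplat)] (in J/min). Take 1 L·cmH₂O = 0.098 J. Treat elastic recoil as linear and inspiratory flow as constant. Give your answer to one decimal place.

35.0

Per-breath work = Vt × [½(Pplat−PEEP) + (PIP−Pplat)] = 0.440 × [0.5×17.6 + 20.2] = 0.440 × 29.0 = 12.76 L·cmH2O.
Power = 28 × 12.76 = 357.28 L·cmH2O/min.
× 0.098 J/(L·cmH2O) → 35.013 J/min.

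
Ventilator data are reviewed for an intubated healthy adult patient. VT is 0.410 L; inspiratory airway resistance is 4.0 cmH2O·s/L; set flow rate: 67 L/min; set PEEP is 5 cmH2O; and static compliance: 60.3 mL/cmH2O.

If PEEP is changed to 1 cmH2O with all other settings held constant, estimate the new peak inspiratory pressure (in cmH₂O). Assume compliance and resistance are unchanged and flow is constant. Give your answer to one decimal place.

Flow: 67 L/min ÷ 60 = 1.1167 L/s.
PIP = Vt/C + R·V̇ + PEEP (constant-flow equation of motion).
Only the baseline term changes: ΔPIP = ΔPEEP = 1 − 5 = -4.0 cmH2O.
Original PIP = 410/60.3 + 4.0×1.1167 + 5 = 16.266 cmH2O; new PIP = 16.266 + (-4.0) = 12.266 cmH2O.

12.3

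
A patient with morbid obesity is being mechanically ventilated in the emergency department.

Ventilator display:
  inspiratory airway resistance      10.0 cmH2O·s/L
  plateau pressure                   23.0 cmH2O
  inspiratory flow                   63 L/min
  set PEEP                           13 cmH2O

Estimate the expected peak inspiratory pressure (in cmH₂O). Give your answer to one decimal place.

33.5

Flow: 63 L/min ÷ 60 = 1.05 L/s.
PIP = Pplat + Raw × flow = 23.0 + 10.0 × 1.05 = 23.0 + 10.5 = 33.5 cmH2O.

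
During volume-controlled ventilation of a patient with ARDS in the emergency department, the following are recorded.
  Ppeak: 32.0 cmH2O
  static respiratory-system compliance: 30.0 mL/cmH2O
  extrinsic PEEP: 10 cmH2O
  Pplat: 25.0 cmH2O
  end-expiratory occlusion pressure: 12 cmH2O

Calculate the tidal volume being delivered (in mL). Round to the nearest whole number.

End-expiratory occlusion gives total PEEP = 12 cmH2O (intrinsic PEEP = 12 − 10 = 2). Use total PEEP for the elastic gradient.
Vt = Cstat × (Pplat − PEEPtotal) = 30.0 × (25.0 − 12) = 30.0 × 13.0 = 390.0 mL.

390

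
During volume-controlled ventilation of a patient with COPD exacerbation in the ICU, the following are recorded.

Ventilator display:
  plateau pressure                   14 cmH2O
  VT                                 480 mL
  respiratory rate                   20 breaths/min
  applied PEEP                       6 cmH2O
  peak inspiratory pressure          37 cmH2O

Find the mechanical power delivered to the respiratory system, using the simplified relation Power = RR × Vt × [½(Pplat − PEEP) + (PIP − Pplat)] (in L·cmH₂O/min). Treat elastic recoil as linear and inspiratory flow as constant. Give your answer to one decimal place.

Per-breath work = Vt × [½(Pplat−PEEP) + (PIP−Pplat)] = 0.480 × [0.5×8.0 + 23.0] = 0.480 × 27.0 = 12.96 L·cmH2O.
Power = 20 × 12.96 = 259.2 L·cmH2O/min.

259.2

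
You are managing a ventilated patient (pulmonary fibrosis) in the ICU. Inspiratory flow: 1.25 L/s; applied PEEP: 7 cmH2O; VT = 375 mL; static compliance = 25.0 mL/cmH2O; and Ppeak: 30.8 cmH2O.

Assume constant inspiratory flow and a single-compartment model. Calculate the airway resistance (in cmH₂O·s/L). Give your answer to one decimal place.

7.0

Equation of motion (constant flow): PIP = Vt/C + R·V̇ + PEEP.
R·V̇ = PIP − Vt/C − PEEP = 30.8 − 375/25.0 − 7 = 30.8 − 15.0 − 7 = 8.8 cmH2O.
R = 8.8 / 1.25 = 7.04 cmH2O·s/L.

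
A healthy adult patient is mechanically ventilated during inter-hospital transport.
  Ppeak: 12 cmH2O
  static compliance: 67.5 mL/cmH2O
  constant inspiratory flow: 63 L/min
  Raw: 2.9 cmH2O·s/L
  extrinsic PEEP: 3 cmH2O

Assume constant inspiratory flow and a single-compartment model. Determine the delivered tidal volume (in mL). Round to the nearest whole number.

402

Flow: 63 L/min ÷ 60 = 1.05 L/s.
Equation of motion (constant flow): PIP = Vt/C + R·V̇ + PEEP.
Vt/C = PIP − R·V̇ − PEEP = 12 − 3.045 − 3 = 5.955 cmH2O.
Vt = C × 5.955 = 67.5 × 5.955 = 401.96 mL.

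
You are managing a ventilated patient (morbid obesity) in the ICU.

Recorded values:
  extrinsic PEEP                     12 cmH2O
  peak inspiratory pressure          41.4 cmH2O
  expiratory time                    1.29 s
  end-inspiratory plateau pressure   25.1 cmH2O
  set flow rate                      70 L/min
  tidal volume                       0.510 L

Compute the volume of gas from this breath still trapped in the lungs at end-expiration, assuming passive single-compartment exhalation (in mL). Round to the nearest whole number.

Flow: 70 L/min ÷ 60 = 1.1667 L/s.
R = (PIP − Pplat)/V̇ = (41.4 − 25.1) / 1.1667 = 16.3/1.1667 = 13.971 cmH2O·s/L.
C = Vt/(Pplat − PEEP) = 510.0 / (25.1 − 12) = 510.0/13.1 = 38.931 mL/cmH2O.
τ = R × C = 13.971 × 0.03893 L/cmH2O = 0.5439 s.
Fraction remaining = e^(−Te/τ) = e^(−1.29/0.5439) = 0.09332.
Trapped volume = 510.0 × 0.09332 = 47.593 mL.

48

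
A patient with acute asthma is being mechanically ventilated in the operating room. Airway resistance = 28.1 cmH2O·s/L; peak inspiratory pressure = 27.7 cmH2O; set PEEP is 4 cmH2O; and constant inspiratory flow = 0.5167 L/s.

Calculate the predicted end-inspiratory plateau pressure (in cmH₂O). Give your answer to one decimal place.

13.2

Pplat = PIP − Raw × flow = 27.7 − 28.1 × 0.5167 = 27.7 − 14.519 = 13.181 cmH2O.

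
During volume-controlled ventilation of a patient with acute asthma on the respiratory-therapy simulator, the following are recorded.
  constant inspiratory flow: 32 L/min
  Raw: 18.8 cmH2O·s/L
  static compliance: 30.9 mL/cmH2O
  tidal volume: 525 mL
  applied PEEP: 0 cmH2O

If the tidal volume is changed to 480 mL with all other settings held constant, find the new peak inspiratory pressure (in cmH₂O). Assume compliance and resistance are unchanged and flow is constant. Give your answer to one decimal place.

25.6

Flow: 32 L/min ÷ 60 = 0.5333 L/s.
PIP = Vt/C + R·V̇ + PEEP (constant-flow equation of motion).
Only the elastic term changes: ΔPIP = ΔVt / C = (480 − 525) / 30.9 = -1.456 cmH2O.
Original PIP = 525/30.9 + 18.8×0.5333 + 0 = 27.016 cmH2O; new PIP = 27.016 + (-1.456) = 25.56 cmH2O.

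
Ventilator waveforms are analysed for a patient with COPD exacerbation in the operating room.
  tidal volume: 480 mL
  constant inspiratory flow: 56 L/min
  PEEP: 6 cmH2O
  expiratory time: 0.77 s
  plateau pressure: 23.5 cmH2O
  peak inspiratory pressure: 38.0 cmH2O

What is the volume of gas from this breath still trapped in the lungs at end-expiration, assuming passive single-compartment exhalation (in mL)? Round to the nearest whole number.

Flow: 56 L/min ÷ 60 = 0.9333 L/s.
R = (PIP − Pplat)/V̇ = (38.0 − 23.5) / 0.9333 = 14.5/0.9333 = 15.536 cmH2O·s/L.
C = Vt/(Pplat − PEEP) = 480.0 / (23.5 − 6) = 480.0/17.5 = 27.429 mL/cmH2O.
τ = R × C = 15.536 × 0.02743 L/cmH2O = 0.4262 s.
Fraction remaining = e^(−Te/τ) = e^(−0.77/0.4262) = 0.1642.
Trapped volume = 480.0 × 0.1642 = 78.816 mL.

79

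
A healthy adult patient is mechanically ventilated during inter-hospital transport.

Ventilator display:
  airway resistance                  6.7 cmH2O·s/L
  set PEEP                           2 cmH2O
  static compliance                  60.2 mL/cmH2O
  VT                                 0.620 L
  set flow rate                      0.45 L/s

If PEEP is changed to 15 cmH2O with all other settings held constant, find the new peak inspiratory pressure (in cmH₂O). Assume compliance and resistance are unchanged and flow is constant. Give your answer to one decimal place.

28.3

PIP = Vt/C + R·V̇ + PEEP (constant-flow equation of motion).
Only the baseline term changes: ΔPIP = ΔPEEP = 15 − 2 = 13.0 cmH2O.
Original PIP = 620/60.2 + 6.7×0.45 + 2 = 15.314 cmH2O; new PIP = 15.314 + (13.0) = 28.314 cmH2O.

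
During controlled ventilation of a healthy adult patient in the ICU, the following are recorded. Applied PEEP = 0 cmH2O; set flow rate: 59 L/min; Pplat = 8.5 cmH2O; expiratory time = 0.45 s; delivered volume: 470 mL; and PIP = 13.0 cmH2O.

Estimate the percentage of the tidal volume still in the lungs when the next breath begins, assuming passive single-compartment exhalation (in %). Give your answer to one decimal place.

16.9

Flow: 59 L/min ÷ 60 = 0.9833 L/s.
R = (PIP − Pplat)/V̇ = (13.0 − 8.5) / 0.9833 = 4.5/0.9833 = 4.576 cmH2O·s/L.
C = Vt/(Pplat − PEEP) = 470.0 / (8.5 − 0) = 470.0/8.5 = 55.294 mL/cmH2O.
τ = R × C = 4.576 × 0.05529 L/cmH2O = 0.253 s.
Fraction remaining at end-expiration = e^(−Te/τ) = e^(−0.45/0.253) = 0.1689 → 16.89%.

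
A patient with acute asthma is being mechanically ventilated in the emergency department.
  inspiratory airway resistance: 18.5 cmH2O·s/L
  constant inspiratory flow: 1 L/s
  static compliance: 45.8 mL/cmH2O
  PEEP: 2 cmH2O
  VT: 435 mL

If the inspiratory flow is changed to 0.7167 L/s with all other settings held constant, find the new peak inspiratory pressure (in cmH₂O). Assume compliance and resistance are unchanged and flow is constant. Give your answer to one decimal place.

24.8

PIP = Vt/C + R·V̇ + PEEP (constant-flow equation of motion).
Only the resistive term changes: ΔPIP = R × ΔV̇ = 18.5 × (0.7167 − 1) = 18.5 × -0.2833 = -5.241 cmH2O.
Original PIP = 435/45.8 + 18.5×1 + 2 = 29.998 cmH2O; new PIP = 29.998 + (-5.241) = 24.757 cmH2O.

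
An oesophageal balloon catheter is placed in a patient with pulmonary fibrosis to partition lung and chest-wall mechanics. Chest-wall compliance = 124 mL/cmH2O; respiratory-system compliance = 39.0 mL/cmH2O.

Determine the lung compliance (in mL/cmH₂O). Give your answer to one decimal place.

56.9

1/CL = 1/Crs − 1/Ccw.
1/CL = 1/39.0 − 1/124 = 0.01758.
CL = 56.883 mL/cmH2O.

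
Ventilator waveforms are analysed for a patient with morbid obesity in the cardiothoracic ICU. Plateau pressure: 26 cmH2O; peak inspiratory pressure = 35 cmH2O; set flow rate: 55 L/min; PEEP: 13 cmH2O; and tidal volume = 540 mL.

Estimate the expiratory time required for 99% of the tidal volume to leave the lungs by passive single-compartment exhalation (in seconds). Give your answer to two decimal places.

Flow: 55 L/min ÷ 60 = 0.9167 L/s.
R = (PIP − Pplat)/V̇ = (35 − 26) / 0.9167 = 9.0/0.9167 = 9.818 cmH2O·s/L.
C = Vt/(Pplat − PEEP) = 540.0 / (26 − 13) = 540.0/13.0 = 41.538 mL/cmH2O.
τ = R × C = 9.818 × 0.04154 L/cmH2O = 0.4078 s.
t = −τ·ln(1 − 0.99) = −0.4078·ln(0.01) = 1.878 s.

1.88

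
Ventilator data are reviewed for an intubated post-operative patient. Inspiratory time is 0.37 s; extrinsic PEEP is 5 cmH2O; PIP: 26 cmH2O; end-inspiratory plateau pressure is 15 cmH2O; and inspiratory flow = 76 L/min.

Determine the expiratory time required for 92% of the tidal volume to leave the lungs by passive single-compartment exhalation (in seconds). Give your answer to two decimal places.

1.03

Flow: 76 L/min ÷ 60 = 1.2667 L/s.
Vt = flow × Ti = 1.2667 L/s × 0.37 s × 1000 mL/L = 468.68 mL.
R = (PIP − Pplat)/V̇ = (26 − 15) / 1.2667 = 11.0/1.2667 = 8.684 cmH2O·s/L.
C = Vt/(Pplat − PEEP) = 468.68 / (15 − 5) = 468.68/10.0 = 46.868 mL/cmH2O.
τ = R × C = 8.684 × 0.04687 L/cmH2O = 0.407 s.
t = −τ·ln(1 − 0.92) = −0.407·ln(0.08) = 1.028 s.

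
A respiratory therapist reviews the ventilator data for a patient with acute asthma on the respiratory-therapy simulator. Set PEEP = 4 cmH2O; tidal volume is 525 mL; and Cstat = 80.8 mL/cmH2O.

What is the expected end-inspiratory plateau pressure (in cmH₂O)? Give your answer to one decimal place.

Pplat = PEEP + Vt / Cstat = 4 + 525 / 80.8 = 4 + 6.498 = 10.498 cmH2O.

10.5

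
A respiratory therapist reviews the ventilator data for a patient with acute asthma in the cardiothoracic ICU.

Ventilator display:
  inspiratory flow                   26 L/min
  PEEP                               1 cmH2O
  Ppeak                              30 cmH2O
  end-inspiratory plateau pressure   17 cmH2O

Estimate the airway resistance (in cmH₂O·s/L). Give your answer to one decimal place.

30.0

Flow: 26 L/min ÷ 60 = 0.4333 L/s.
Raw = (PIP − Pplat) / flow = (30 − 17) / 0.4333 = 13.0 / 0.4333 = 30.002 cmH2O·s/L.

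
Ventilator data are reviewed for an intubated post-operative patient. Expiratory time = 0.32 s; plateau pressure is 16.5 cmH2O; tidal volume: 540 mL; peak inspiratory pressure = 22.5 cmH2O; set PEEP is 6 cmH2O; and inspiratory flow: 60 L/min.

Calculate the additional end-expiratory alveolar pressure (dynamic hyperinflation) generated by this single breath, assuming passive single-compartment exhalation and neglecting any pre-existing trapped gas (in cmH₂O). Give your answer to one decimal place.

3.7

Flow: 60 L/min ÷ 60 = 1 L/s.
R = (PIP − Pplat)/V̇ = (22.5 − 16.5) / 1 = 6.0/1 = 6.0 cmH2O·s/L.
C = Vt/(Pplat − PEEP) = 540.0 / (16.5 − 6) = 540.0/10.5 = 51.429 mL/cmH2O.
τ = R × C = 6.0 × 0.05143 L/cmH2O = 0.3086 s.
Fraction remaining = e^(−Te/τ) = e^(−0.32/0.3086) = 0.3545; trapped volume = 540.0 × 0.3545 = 191.43 mL.
Additional alveolar pressure from trapping ≈ V_trapped / C = 191.43 / 51.429 = 3.722 cmH2O.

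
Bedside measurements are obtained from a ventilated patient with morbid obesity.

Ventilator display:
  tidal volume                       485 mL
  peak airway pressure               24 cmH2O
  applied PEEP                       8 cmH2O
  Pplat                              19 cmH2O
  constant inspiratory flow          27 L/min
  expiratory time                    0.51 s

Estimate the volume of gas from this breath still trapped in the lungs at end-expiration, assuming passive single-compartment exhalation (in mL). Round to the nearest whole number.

171

Flow: 27 L/min ÷ 60 = 0.45 L/s.
R = (PIP − Pplat)/V̇ = (24 − 19) / 0.45 = 5.0/0.45 = 11.111 cmH2O·s/L.
C = Vt/(Pplat − PEEP) = 485.0 / (19 − 8) = 485.0/11.0 = 44.091 mL/cmH2O.
τ = R × C = 11.111 × 0.04409 L/cmH2O = 0.4899 s.
Fraction remaining = e^(−Te/τ) = e^(−0.51/0.4899) = 0.3531.
Trapped volume = 485.0 × 0.3531 = 171.25 mL.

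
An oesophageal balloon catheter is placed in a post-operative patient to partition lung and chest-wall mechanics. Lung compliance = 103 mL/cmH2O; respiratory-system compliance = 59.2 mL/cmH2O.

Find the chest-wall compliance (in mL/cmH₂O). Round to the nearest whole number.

1/Ccw = 1/Crs − 1/CL.
1/Ccw = 1/59.2 − 1/103 = 0.007183.
Ccw = 139.22 mL/cmH2O.

139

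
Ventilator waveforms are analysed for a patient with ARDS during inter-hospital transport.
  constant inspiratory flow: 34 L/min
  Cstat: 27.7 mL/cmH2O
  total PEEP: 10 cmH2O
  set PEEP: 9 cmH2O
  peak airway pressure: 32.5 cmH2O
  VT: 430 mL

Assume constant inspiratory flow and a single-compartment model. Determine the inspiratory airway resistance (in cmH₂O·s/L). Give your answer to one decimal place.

12.3

Flow: 34 L/min ÷ 60 = 0.5667 L/s.
Total PEEP = 10 cmH2O (set 9 + intrinsic 1); this is the baseline alveolar pressure.
Equation of motion (constant flow): PIP = Vt/C + R·V̇ + PEEP.
R·V̇ = PIP − Vt/C − PEEP = 32.5 − 430/27.7 − 10 = 32.5 − 15.523 − 10 = 6.977 cmH2O.
R = 6.977 / 0.5667 = 12.312 cmH2O·s/L.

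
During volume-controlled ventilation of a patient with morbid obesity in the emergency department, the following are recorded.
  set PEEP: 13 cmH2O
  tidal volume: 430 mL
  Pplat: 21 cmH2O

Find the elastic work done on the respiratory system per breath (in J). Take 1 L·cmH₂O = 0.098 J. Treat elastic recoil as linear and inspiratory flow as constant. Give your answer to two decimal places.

Elastic work ≈ ½ × (Pplat − PEEP) × Vt = 0.5 × (21 − 13) × 0.430 L = 0.5 × 8.0 × 0.430 = 1.72 L·cmH2O.
× 0.098 J/(L·cmH2O) → 0.1686 J.

0.17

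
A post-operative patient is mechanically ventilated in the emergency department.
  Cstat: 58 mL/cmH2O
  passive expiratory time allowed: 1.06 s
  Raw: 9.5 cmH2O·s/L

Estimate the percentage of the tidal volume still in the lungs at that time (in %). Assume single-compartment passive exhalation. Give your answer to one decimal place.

τ = R × C = 9.5 × 58 mL/cmH2O = 9.5 × 0.058 L/cmH2O = 0.551 s.
Passive exhalation: V(t)/V₀ = e^(−t/τ) = e^(−1.06/0.551) = 0.1461.
Fraction remaining = 0.1461 → 14.61%.

14.6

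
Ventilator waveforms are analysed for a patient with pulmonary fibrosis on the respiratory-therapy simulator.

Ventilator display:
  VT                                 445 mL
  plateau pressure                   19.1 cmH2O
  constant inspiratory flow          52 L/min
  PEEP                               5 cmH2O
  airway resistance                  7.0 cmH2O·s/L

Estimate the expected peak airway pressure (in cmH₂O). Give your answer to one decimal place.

Flow: 52 L/min ÷ 60 = 0.8667 L/s.
PIP = Pplat + Raw × flow = 19.1 + 7.0 × 0.8667 = 19.1 + 6.067 = 25.167 cmH2O.

25.2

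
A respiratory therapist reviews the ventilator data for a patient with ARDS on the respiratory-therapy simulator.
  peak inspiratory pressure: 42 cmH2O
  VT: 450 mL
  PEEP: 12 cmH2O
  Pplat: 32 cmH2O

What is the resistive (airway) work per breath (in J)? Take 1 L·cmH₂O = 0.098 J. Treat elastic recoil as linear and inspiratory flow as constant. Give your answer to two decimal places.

With constant inspiratory flow the resistive pressure is constant at PIP − Pplat = 42 − 32 = 10.0 cmH2O, so resistive work = 10.0 × 0.450 = 4.5 L·cmH2O.
× 0.098 J/(L·cmH2O) → 0.441 J.

0.44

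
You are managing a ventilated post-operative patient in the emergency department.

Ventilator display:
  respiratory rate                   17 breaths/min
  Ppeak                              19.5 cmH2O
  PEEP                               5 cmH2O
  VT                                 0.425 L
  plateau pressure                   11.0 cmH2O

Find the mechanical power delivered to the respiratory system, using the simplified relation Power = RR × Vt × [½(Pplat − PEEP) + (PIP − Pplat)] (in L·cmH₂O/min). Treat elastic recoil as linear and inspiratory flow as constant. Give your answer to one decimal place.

83.1

Per-breath work = Vt × [½(Pplat−PEEP) + (PIP−Pplat)] = 0.425 × [0.5×6.0 + 8.5] = 0.425 × 11.5 = 4.888 L·cmH2O.
Power = 17 × 4.888 = 83.096 L·cmH2O/min.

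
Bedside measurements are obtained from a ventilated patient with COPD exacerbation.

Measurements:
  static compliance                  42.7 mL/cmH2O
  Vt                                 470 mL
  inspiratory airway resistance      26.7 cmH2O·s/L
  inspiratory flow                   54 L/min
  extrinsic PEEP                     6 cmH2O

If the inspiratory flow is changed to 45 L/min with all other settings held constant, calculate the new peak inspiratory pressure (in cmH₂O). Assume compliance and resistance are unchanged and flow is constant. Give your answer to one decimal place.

37.0

Flow: 54 L/min ÷ 60 = 0.9 L/s.
New flow: 45 L/min ÷ 60 = 0.75 L/s.
PIP = Vt/C + R·V̇ + PEEP (constant-flow equation of motion).
Only the resistive term changes: ΔPIP = R × ΔV̇ = 26.7 × (0.75 − 0.9) = 26.7 × -0.15 = -4.005 cmH2O.
Original PIP = 470/42.7 + 26.7×0.9 + 6 = 41.037 cmH2O; new PIP = 41.037 + (-4.005) = 37.032 cmH2O.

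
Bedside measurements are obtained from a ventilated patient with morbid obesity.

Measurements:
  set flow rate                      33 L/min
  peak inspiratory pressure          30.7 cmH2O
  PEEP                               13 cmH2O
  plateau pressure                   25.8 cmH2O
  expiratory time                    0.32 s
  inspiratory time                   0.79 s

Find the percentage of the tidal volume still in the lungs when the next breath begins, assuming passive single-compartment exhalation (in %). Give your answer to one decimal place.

Flow: 33 L/min ÷ 60 = 0.55 L/s.
Vt = flow × Ti = 0.55 L/s × 0.79 s × 1000 mL/L = 434.5 mL.
R = (PIP − Pplat)/V̇ = (30.7 − 25.8) / 0.55 = 4.9/0.55 = 8.909 cmH2O·s/L.
C = Vt/(Pplat − PEEP) = 434.5 / (25.8 − 13) = 434.5/12.8 = 33.945 mL/cmH2O.
τ = R × C = 8.909 × 0.03395 L/cmH2O = 0.3025 s.
Fraction remaining at end-expiration = e^(−Te/τ) = e^(−0.32/0.3025) = 0.3472 → 34.72%.

34.7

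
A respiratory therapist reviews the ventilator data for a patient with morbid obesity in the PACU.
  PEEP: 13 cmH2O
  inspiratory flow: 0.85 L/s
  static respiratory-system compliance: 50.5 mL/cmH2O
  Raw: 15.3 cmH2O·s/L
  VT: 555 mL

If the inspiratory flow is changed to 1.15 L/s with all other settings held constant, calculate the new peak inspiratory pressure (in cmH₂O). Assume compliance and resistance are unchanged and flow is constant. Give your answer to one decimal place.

PIP = Vt/C + R·V̇ + PEEP (constant-flow equation of motion).
Only the resistive term changes: ΔPIP = R × ΔV̇ = 15.3 × (1.15 − 0.85) = 15.3 × 0.3 = 4.59 cmH2O.
Original PIP = 555/50.5 + 15.3×0.85 + 13 = 36.995 cmH2O; new PIP = 36.995 + (4.59) = 41.585 cmH2O.

41.6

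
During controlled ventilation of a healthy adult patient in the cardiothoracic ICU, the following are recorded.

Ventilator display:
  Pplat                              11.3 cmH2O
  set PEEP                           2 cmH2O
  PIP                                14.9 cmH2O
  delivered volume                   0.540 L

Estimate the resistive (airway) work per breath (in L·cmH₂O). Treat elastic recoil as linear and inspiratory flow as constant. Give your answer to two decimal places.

With constant inspiratory flow the resistive pressure is constant at PIP − Pplat = 14.9 − 11.3 = 3.6 cmH2O, so resistive work = 3.6 × 0.540 = 1.944 L·cmH2O.

1.94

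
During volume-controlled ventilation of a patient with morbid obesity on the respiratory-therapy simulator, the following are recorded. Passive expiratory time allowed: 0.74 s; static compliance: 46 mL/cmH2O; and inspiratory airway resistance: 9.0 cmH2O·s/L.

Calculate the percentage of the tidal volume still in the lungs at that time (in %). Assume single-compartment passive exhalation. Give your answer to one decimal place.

τ = R × C = 9.0 × 46 mL/cmH2O = 9.0 × 0.046 L/cmH2O = 0.414 s.
Passive exhalation: V(t)/V₀ = e^(−t/τ) = e^(−0.74/0.414) = 0.1674.
Fraction remaining = 0.1674 → 16.74%.

16.7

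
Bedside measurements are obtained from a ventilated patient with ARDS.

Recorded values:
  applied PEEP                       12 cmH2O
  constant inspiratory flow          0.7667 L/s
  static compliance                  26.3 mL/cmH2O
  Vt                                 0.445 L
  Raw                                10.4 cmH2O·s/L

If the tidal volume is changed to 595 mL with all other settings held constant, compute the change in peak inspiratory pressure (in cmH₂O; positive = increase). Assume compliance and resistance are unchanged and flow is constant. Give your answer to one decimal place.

PIP = Vt/C + R·V̇ + PEEP (constant-flow equation of motion).
Only the elastic term changes: ΔPIP = ΔVt / C = (595 − 445) / 26.3 = 5.703 cmH2O.

5.7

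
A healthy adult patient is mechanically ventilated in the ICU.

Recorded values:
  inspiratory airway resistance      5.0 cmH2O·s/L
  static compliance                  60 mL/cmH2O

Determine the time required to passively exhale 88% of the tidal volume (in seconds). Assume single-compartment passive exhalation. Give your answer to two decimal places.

τ = R × C = 5.0 × 60 mL/cmH2O = 5.0 × 0.060 L/cmH2O = 0.3 s.
Exhaled fraction f = 1 − e^(−t/τ) → t = −τ·ln(1 − f) = −0.3·ln(0.12) = 0.6361 s.

0.64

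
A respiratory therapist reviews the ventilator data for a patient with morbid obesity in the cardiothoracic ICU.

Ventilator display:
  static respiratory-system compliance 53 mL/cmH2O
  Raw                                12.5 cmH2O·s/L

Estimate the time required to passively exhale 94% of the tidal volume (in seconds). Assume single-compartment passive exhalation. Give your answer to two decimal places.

τ = R × C = 12.5 × 53 mL/cmH2O = 12.5 × 0.053 L/cmH2O = 0.6625 s.
Exhaled fraction f = 1 − e^(−t/τ) → t = −τ·ln(1 − f) = −0.6625·ln(0.06) = 1.864 s.

1.86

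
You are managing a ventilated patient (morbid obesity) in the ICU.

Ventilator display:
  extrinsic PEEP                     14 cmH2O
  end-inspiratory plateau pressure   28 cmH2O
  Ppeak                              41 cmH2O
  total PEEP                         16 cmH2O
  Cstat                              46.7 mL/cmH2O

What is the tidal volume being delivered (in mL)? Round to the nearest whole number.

End-expiratory occlusion gives total PEEP = 16 cmH2O (intrinsic PEEP = 16 − 14 = 2). Use total PEEP for the elastic gradient.
Vt = Cstat × (Pplat − PEEPtotal) = 46.7 × (28 − 16) = 46.7 × 12.0 = 560.4 mL.

560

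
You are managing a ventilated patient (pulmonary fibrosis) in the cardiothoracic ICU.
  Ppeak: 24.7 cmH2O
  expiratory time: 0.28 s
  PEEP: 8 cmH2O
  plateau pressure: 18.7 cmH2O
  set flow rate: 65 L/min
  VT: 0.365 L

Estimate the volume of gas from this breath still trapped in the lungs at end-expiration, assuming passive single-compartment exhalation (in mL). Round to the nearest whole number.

Flow: 65 L/min ÷ 60 = 1.0833 L/s.
R = (PIP − Pplat)/V̇ = (24.7 − 18.7) / 1.0833 = 6.0/1.0833 = 5.539 cmH2O·s/L.
C = Vt/(Pplat − PEEP) = 365.0 / (18.7 − 8) = 365.0/10.7 = 34.112 mL/cmH2O.
τ = R × C = 5.539 × 0.03411 L/cmH2O = 0.1889 s.
Fraction remaining = e^(−Te/τ) = e^(−0.28/0.1889) = 0.2271.
Trapped volume = 365.0 × 0.2271 = 82.892 mL.

83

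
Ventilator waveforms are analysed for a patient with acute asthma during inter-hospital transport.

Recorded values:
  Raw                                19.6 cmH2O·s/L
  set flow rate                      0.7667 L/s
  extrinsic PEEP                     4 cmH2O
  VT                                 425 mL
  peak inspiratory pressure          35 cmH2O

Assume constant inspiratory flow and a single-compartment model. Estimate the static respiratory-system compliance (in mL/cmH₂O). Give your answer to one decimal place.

Equation of motion (constant flow): PIP = Vt/C + R·V̇ + PEEP.
Vt/C = PIP − R·V̇ − PEEP = 35 − 19.6×0.7667 − 4 = 35 − 15.027 − 4 = 15.973 cmH2O.
C = Vt / 15.973 = 425 / 15.973 = 26.607 mL/cmH2O.

26.6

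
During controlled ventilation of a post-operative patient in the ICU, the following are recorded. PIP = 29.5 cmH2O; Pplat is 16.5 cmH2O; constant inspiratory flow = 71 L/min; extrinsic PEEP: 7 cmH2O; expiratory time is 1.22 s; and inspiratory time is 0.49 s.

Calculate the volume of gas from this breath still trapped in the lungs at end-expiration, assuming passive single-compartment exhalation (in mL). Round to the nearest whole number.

94

Flow: 71 L/min ÷ 60 = 1.1833 L/s.
Vt = flow × Ti = 1.1833 L/s × 0.49 s × 1000 mL/L = 579.82 mL.
R = (PIP − Pplat)/V̇ = (29.5 − 16.5) / 1.1833 = 13.0/1.1833 = 10.986 cmH2O·s/L.
C = Vt/(Pplat − PEEP) = 579.82 / (16.5 − 7) = 579.82/9.5 = 61.034 mL/cmH2O.
τ = R × C = 10.986 × 0.06103 L/cmH2O = 0.6705 s.
Fraction remaining = e^(−Te/τ) = e^(−1.22/0.6705) = 0.1621.
Trapped volume = 579.82 × 0.1621 = 93.989 mL.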